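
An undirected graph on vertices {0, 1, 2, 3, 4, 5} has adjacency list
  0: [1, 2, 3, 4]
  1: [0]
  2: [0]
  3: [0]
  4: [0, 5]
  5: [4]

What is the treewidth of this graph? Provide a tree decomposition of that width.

Each bag holds 2 vertices, so the decomposition has width 1, which upper-bounds the treewidth. Any graph with an edge has treewidth ≥ 1, and G has the edge 4–0. Hence tw(G) = 1 exactly.

Treewidth 1.
Bags: B1 = {0, 4}  B2 = {0, 2}  B3 = {0, 1}  B4 = {0, 3}  B5 = {4, 5}
Tree: B1–B2, B2–B3, B3–B4, B1–B5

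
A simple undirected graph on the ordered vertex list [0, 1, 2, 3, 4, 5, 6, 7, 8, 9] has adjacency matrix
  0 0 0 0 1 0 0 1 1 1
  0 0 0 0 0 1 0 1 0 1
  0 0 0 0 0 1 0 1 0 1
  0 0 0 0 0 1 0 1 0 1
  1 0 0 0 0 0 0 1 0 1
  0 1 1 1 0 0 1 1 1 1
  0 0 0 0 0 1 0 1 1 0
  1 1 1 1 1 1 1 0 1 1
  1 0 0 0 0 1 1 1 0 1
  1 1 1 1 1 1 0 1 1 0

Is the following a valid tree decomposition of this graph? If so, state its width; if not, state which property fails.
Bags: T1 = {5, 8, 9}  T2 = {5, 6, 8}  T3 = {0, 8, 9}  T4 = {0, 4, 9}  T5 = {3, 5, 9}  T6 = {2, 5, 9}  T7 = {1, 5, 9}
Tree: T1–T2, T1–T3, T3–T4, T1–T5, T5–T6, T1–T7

A tree decomposition must satisfy three properties: every vertex lies in some bag; for every edge, both endpoints lie together in some bag; and for every vertex, the bags containing it form a connected subtree. Here vertex 7 appears in no bag, so the decomposition is invalid.

No — vertex 7 appears in no bag.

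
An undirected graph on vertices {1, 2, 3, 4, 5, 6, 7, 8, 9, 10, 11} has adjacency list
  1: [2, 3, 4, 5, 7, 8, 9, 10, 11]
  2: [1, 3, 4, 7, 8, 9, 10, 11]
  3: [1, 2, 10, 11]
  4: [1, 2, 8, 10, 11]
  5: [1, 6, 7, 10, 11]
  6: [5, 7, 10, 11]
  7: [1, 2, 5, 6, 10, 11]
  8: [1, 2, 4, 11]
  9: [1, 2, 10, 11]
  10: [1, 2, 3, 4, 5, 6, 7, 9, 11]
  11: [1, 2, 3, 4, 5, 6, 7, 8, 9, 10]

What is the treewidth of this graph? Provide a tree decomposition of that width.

Treewidth 4.
One such decomposition:
Bags: B1 = {1, 2, 4, 10, 11}  B2 = {1, 2, 3, 10, 11}  B3 = {1, 2, 7, 10, 11}  B4 = {1, 5, 7, 10, 11}  B5 = {5, 6, 7, 10, 11}  B6 = {1, 2, 9, 10, 11}  B7 = {1, 2, 4, 8, 11}
Tree: B1–B2, B2–B3, B3–B4, B4–B5, B2–B6, B1–B7

The largest bag has 5 vertices, giving width 4; this decomposition certifies tw(G) ≤ 4. For the lower bound, the 5 vertices {1, 2, 4, 8, 11} are pairwise adjacent, and any tree decomposition puts a clique entirely inside one bag — forcing width ≥ 4. Hence tw(G) = 4 exactly.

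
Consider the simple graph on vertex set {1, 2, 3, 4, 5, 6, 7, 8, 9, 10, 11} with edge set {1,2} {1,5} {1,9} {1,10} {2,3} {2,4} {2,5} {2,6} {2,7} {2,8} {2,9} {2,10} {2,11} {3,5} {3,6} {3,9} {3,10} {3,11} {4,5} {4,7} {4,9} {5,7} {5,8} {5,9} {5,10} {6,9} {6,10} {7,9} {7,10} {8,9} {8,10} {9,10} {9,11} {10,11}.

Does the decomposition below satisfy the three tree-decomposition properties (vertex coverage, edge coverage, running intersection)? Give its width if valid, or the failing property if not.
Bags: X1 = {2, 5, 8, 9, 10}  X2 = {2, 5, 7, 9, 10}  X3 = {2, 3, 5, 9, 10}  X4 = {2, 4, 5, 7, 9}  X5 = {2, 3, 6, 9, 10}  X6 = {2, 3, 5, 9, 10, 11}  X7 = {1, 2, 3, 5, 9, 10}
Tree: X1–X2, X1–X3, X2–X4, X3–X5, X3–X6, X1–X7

No — bags containing vertex 3 are not connected in the tree.

A tree decomposition must satisfy three properties: every vertex lies in some bag; for every edge, both endpoints lie together in some bag; and for every vertex, the bags containing it form a connected subtree. Here bags containing vertex 3 are not connected in the tree, so the decomposition is invalid.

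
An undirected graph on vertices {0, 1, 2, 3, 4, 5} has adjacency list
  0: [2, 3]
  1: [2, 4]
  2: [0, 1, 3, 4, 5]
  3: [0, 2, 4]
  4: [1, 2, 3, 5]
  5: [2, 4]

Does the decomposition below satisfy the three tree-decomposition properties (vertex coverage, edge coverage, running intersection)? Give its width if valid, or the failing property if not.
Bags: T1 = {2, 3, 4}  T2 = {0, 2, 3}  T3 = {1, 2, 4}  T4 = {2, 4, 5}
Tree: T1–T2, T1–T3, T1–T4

Yes; width 2.

Checking the three conditions: (i) the bags cover all of {0, 1, 2, 3, 4, 5}; (ii) for each edge, some bag contains both endpoints; (iii) the bags containing any fixed vertex form a subtree. All hold, so the decomposition is valid with width 3 − 1 = 2.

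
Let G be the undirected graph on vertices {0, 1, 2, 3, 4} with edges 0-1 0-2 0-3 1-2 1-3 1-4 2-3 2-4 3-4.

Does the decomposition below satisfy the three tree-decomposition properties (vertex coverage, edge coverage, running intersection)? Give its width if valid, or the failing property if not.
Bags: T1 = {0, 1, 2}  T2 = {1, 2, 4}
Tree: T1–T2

No — vertex 3 appears in no bag.

A tree decomposition must satisfy three properties: every vertex lies in some bag; for every edge, both endpoints lie together in some bag; and for every vertex, the bags containing it form a connected subtree. Here vertex 3 appears in no bag, so the decomposition is invalid.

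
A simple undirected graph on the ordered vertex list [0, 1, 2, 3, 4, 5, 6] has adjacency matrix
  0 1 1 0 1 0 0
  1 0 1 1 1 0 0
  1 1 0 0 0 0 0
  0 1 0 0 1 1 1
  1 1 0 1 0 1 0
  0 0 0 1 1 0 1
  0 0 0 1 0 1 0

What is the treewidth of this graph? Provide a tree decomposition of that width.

Each bag holds 3 vertices, so the decomposition has width 2, which upper-bounds the treewidth. On the other hand G contains the 3-clique {0, 1, 2}. A clique must lie in a single bag of any decomposition, so no decomposition can have width below 2. Combining the bounds, tw(G) = 2.

Treewidth 2.
Bags: B1 = {0, 1, 4}  B2 = {0, 1, 2}  B3 = {1, 3, 4}  B4 = {3, 4, 5}  B5 = {3, 5, 6}
Tree: B1–B2, B1–B3, B3–B4, B4–B5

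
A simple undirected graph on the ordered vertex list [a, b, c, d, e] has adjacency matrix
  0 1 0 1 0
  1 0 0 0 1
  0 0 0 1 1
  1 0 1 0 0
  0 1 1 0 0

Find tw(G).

A width-2 tree decomposition is:
Bags: B1 = {a, b, d}  B2 = {b, c, d}  B3 = {b, c, e}
Tree: B1–B2, B2–B3
Each bag holds 3 vertices, so the decomposition has width 2, which upper-bounds the treewidth. Since b–a–d–c–e–b is a cycle in G, G is not acyclic. Forests are exactly the graphs of treewidth ≤ 1, so tw(G) ≥ 2. Therefore the treewidth is 2.

2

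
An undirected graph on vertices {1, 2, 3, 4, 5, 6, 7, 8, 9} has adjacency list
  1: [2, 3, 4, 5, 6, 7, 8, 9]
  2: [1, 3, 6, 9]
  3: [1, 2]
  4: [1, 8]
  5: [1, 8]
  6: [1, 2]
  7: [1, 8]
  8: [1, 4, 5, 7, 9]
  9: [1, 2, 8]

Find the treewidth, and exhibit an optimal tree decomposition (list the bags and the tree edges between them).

Treewidth 2.
Bags: B1 = {1, 7, 8}  B2 = {1, 5, 8}  B3 = {1, 8, 9}  B4 = {1, 4, 8}  B5 = {1, 2, 9}  B6 = {1, 2, 6}  B7 = {1, 2, 3}
Tree: B1–B2, B2–B3, B1–B4, B3–B5, B5–B6, B6–B7

Each bag holds 3 vertices, so the decomposition has width 2, which upper-bounds the treewidth. On the other hand G contains the 3-clique {1, 8, 9}. A clique must lie in a single bag of any decomposition, so no decomposition can have width below 2. The upper and lower bounds meet at 2, so that is the treewidth.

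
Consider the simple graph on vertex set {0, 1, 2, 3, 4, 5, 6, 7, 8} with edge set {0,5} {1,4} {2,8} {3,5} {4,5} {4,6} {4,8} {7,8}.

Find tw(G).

A width-1 tree decomposition is:
Bags: B1 = {4, 8}  B2 = {4, 5}  B3 = {3, 5}  B4 = {2, 8}  B5 = {4, 6}  B6 = {1, 4}  B7 = {0, 5}  B8 = {7, 8}
Tree: B1–B2, B2–B3, B1–B4, B2–B5, B5–B6, B3–B7, B1–B8
Every bag has size at most 2, so the width is 2 − 1 = 1 and tw(G) ≤ 1. G has an edge, so its treewidth is at least 1. Therefore the treewidth is 1.

1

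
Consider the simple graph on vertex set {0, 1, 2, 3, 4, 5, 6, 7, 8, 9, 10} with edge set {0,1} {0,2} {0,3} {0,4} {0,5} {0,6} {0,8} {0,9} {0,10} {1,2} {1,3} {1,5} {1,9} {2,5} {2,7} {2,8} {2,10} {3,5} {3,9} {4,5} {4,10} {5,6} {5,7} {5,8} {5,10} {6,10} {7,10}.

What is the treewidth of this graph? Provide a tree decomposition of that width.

The largest bag has 4 vertices, giving width 3; this decomposition certifies tw(G) ≤ 3. For the lower bound, the 4 vertices {0, 1, 3, 9} are pairwise adjacent, and any tree decomposition puts a clique entirely inside one bag — forcing width ≥ 3. The upper and lower bounds meet at 3, so that is the treewidth.

Treewidth 3.
Bags: B1 = {0, 1, 3, 5}  B2 = {0, 1, 2, 5}  B3 = {0, 2, 5, 10}  B4 = {0, 2, 5, 8}  B5 = {0, 4, 5, 10}  B6 = {0, 1, 3, 9}  B7 = {2, 5, 7, 10}  B8 = {0, 5, 6, 10}
Tree: B1–B2, B2–B3, B2–B4, B3–B5, B1–B6, B3–B7, B3–B8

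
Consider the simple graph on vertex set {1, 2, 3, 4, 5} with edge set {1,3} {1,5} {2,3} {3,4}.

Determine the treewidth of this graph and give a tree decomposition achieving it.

The largest bag has 2 vertices, giving width 1; this decomposition certifies tw(G) ≤ 1. G has an edge, so its treewidth is at least 1. Therefore the treewidth is 1.

Treewidth 1.
One such decomposition:
Bags: B1 = {1, 5}  B2 = {1, 3}  B3 = {2, 3}  B4 = {3, 4}
Tree: B1–B2, B2–B3, B2–B4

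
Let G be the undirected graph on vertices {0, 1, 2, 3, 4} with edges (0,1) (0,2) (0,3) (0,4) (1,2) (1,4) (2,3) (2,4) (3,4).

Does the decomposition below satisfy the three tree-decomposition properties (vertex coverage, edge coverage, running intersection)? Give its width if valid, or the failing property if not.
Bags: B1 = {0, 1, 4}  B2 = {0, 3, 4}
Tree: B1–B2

A tree decomposition must satisfy three properties: every vertex lies in some bag; for every edge, both endpoints lie together in some bag; and for every vertex, the bags containing it form a connected subtree. Here vertex 2 appears in no bag, so the decomposition is invalid.

No — vertex 2 appears in no bag.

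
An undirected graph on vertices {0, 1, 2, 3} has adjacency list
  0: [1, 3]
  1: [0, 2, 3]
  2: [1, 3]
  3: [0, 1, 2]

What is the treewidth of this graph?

A width-2 tree decomposition is:
Bags: B1 = {1, 2, 3}  B2 = {0, 1, 3}
Tree: B1–B2
Every bag has size at most 3, so the width is 3 − 1 = 2 and tw(G) ≤ 2. On the other hand G contains the 3-clique {0, 1, 3}. A clique must lie in a single bag of any decomposition, so no decomposition can have width below 2. The upper and lower bounds meet at 2, so that is the treewidth.

2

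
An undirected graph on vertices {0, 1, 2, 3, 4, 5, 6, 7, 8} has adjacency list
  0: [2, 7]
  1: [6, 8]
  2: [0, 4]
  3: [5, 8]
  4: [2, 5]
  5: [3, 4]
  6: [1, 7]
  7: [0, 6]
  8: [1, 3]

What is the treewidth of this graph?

A width-2 tree decomposition is:
Bags: B1 = {1, 3, 8}  B2 = {1, 3, 5}  B3 = {1, 4, 5}  B4 = {1, 2, 4}  B5 = {0, 1, 2}  B6 = {0, 1, 7}  B7 = {1, 6, 7}
Tree: B1–B2, B2–B3, B3–B4, B4–B5, B5–B6, B6–B7
Every bag has size at most 3, so the width is 3 − 1 = 2 and tw(G) ≤ 2. The edges 1–8–3–5–4–2–0–7–6–1 form a cycle, so G is not a tree and its treewidth is at least 2. Hence tw(G) = 2 exactly.

2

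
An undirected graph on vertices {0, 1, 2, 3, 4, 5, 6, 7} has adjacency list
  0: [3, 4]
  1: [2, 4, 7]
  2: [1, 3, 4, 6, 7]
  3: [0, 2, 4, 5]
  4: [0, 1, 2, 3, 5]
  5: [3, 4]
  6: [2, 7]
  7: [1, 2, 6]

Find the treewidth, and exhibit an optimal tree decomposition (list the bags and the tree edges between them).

Treewidth 2.
One such decomposition:
Bags: B1 = {1, 2, 7}  B2 = {2, 6, 7}  B3 = {1, 2, 4}  B4 = {2, 3, 4}  B5 = {0, 3, 4}  B6 = {3, 4, 5}
Tree: B1–B2, B1–B3, B3–B4, B4–B5, B5–B6

Every bag has size at most 3, so the width is 3 − 1 = 2 and tw(G) ≤ 2. On the other hand G contains the 3-clique {0, 3, 4}. A clique must lie in a single bag of any decomposition, so no decomposition can have width below 2. Combining the bounds, tw(G) = 2.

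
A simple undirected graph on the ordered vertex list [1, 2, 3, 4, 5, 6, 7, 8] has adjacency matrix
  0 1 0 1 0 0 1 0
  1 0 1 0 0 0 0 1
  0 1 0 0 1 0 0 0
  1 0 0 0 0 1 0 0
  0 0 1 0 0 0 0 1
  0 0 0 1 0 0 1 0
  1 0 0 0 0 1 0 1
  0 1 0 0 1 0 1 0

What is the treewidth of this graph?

A width-2 tree decomposition is:
Bags: B1 = {3, 5, 8}  B2 = {2, 3, 8}  B3 = {2, 7, 8}  B4 = {1, 2, 7}  B5 = {1, 6, 7}  B6 = {1, 4, 6}
Tree: B1–B2, B2–B3, B3–B4, B4–B5, B5–B6
Every bag has size at most 3, so the width is 3 − 1 = 2 and tw(G) ≤ 2. Since 5–3–2–8–5 is a cycle in G, G is not acyclic. Forests are exactly the graphs of treewidth ≤ 1, so tw(G) ≥ 2. Hence tw(G) = 2 exactly.

2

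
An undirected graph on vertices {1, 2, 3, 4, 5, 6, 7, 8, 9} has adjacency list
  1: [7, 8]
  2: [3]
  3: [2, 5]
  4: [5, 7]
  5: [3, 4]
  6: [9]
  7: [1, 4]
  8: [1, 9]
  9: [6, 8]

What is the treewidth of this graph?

1

A width-1 tree decomposition is:
Bags: B1 = {6, 9}  B2 = {8, 9}  B3 = {1, 8}  B4 = {1, 7}  B5 = {4, 7}  B6 = {4, 5}  B7 = {3, 5}  B8 = {2, 3}
Tree: B1–B2, B2–B3, B3–B4, B4–B5, B5–B6, B6–B7, B7–B8
Each bag holds 2 vertices, so the decomposition has width 1, which upper-bounds the treewidth. Any graph with an edge has treewidth ≥ 1, and G has the edge 6–9. The upper and lower bounds meet at 1, so that is the treewidth.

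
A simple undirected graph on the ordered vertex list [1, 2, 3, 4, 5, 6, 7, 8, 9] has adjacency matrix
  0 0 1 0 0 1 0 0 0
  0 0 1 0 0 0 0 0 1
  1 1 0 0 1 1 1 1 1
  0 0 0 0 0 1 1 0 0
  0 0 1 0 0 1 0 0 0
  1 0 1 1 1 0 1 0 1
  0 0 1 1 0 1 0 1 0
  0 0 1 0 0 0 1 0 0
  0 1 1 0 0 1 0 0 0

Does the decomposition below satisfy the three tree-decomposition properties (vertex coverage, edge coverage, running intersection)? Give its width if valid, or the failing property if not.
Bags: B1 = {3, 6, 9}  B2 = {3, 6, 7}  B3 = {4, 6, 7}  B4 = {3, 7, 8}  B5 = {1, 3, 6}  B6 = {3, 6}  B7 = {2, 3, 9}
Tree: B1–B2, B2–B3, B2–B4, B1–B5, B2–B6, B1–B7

A tree decomposition must satisfy three properties: every vertex lies in some bag; for every edge, both endpoints lie together in some bag; and for every vertex, the bags containing it form a connected subtree. Here vertex 5 appears in no bag, so the decomposition is invalid.

No — vertex 5 appears in no bag.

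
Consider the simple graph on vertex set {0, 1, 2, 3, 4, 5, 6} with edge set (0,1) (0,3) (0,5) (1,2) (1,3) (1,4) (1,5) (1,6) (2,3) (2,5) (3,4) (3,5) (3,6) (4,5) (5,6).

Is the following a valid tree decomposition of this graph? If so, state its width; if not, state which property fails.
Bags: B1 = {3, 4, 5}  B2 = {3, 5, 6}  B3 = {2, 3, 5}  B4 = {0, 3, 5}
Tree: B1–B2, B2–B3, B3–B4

No — vertex 1 appears in no bag.

A tree decomposition must satisfy three properties: every vertex lies in some bag; for every edge, both endpoints lie together in some bag; and for every vertex, the bags containing it form a connected subtree. Here vertex 1 appears in no bag, so the decomposition is invalid.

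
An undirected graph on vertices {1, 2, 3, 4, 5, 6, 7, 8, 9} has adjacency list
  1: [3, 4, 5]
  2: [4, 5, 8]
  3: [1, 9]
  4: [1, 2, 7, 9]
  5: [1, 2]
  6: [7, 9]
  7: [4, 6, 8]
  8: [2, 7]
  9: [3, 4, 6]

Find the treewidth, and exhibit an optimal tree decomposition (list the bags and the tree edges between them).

Treewidth 3.
One such decomposition:
Bags: B1 = {2, 5, 7, 8}  B2 = {2, 4, 5, 7}  B3 = {1, 4, 5, 7}  B4 = {1, 4, 6, 7}  B5 = {1, 4, 6, 9}  B6 = {1, 3, 6, 9}
Tree: B1–B2, B2–B3, B3–B4, B4–B5, B5–B6

The largest bag has 4 vertices, giving width 3; this decomposition certifies tw(G) ≤ 3. For the lower bound: the 4 vertex sets {2,5,8}, {7}, {4}, {1,3,6,9} are disjoint, each induces a connected subgraph, and every pair is joined by at least one edge of G. Contracting each set to a single vertex therefore yields K_{4} as a minor, and since treewidth is minor-monotone, tw(G) ≥ tw(K_{4}) = 3. The upper and lower bounds meet at 3, so that is the treewidth.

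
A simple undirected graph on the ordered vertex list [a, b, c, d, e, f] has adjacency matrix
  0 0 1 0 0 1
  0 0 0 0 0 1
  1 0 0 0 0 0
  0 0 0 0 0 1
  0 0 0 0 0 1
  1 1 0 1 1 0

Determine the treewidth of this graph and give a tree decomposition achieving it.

Every bag has size at most 2, so the width is 2 − 1 = 1 and tw(G) ≤ 1. Any graph with an edge has treewidth ≥ 1, and G has the edge d–f. Therefore the treewidth is 1.

Treewidth 1.
Bags: B1 = {d, f}  B2 = {a, f}  B3 = {e, f}  B4 = {b, f}  B5 = {a, c}
Tree: B1–B2, B2–B3, B1–B4, B2–B5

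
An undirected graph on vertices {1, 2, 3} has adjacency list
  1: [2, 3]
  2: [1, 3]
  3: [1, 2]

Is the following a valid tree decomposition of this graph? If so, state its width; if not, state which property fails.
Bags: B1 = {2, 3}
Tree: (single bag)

A tree decomposition must satisfy three properties: every vertex lies in some bag; for every edge, both endpoints lie together in some bag; and for every vertex, the bags containing it form a connected subtree. Here vertex 1 appears in no bag, so the decomposition is invalid.

No — vertex 1 appears in no bag.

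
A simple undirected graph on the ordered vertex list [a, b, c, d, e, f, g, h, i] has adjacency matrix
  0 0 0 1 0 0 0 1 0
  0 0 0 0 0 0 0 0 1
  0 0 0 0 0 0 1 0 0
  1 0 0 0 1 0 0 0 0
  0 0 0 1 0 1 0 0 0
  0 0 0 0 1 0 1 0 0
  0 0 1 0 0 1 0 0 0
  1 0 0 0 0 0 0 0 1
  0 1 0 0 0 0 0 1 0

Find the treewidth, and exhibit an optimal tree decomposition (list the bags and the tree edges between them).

The largest bag has 2 vertices, giving width 1; this decomposition certifies tw(G) ≤ 1. Since G has at least one edge (e.g. c–g), it is not an edgeless graph, so tw(G) ≥ 1. Combining the bounds, tw(G) = 1.

Treewidth 1.
Bags: B1 = {c, g}  B2 = {f, g}  B3 = {e, f}  B4 = {d, e}  B5 = {a, d}  B6 = {a, h}  B7 = {h, i}  B8 = {b, i}
Tree: B1–B2, B2–B3, B3–B4, B4–B5, B5–B6, B6–B7, B7–B8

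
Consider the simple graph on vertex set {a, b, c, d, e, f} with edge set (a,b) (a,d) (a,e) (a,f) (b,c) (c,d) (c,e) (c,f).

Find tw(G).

A width-2 tree decomposition is:
Bags: B1 = {a, c, e}  B2 = {a, c, d}  B3 = {a, c, f}  B4 = {a, b, c}
Tree: B1–B2, B2–B3, B3–B4
Every bag has size at most 3, so the width is 3 − 1 = 2 and tw(G) ≤ 2. For the lower bound, G contains the cycle e–a–d–c–e, so G is not a forest; only forests have treewidth ≤ 1, hence tw(G) ≥ 2. Therefore the treewidth is 2.

2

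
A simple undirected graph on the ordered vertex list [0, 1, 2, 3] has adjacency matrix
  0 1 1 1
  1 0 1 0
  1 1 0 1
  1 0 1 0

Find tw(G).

2

A width-2 tree decomposition is:
Bags: B1 = {0, 2, 3}  B2 = {0, 1, 2}
Tree: B1–B2
Each bag holds 3 vertices, so the decomposition has width 2, which upper-bounds the treewidth. For the lower bound, the 3 vertices {0, 1, 2} are pairwise adjacent, and any tree decomposition puts a clique entirely inside one bag — forcing width ≥ 2. Hence tw(G) = 2 exactly.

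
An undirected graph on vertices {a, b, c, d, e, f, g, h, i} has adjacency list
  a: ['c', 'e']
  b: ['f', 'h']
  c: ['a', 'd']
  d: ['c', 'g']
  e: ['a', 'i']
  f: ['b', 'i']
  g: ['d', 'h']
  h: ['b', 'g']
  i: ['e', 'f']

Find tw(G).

A width-2 tree decomposition is:
Bags: B1 = {e, f, i}  B2 = {b, e, f}  B3 = {b, e, h}  B4 = {e, g, h}  B5 = {d, e, g}  B6 = {c, d, e}  B7 = {a, c, e}
Tree: B1–B2, B2–B3, B3–B4, B4–B5, B5–B6, B6–B7
Every bag has size at most 3, so the width is 3 − 1 = 2 and tw(G) ≤ 2. The edges e–i–f–b–h–g–d–c–a–e form a cycle, so G is not a tree and its treewidth is at least 2. Hence tw(G) = 2 exactly.

2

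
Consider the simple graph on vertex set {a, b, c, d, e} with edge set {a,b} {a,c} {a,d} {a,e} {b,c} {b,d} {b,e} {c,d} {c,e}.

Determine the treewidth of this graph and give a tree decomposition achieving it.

Every bag has size at most 4, so the width is 4 − 1 = 3 and tw(G) ≤ 3. Conversely, {a, b, c, d} is a clique of size 4, and the vertices of any clique must share a bag in every tree decomposition; so some bag has ≥ 4 vertices and tw(G) ≥ 3. Combining the bounds, tw(G) = 3.

Treewidth 3.
One such decomposition:
Bags: B1 = {a, b, c, d}  B2 = {a, b, c, e}
Tree: B1–B2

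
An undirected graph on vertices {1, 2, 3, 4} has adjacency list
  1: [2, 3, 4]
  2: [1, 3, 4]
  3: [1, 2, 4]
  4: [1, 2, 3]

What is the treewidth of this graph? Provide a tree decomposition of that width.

With just one bag of size 4, the width is 4 − 1 = 3, so tw(G) ≤ 3. For the lower bound, the 4 vertices {1, 2, 3, 4} are pairwise adjacent, and any tree decomposition puts a clique entirely inside one bag — forcing width ≥ 3. Therefore the treewidth is 3.

Treewidth 3.
One optimal decomposition is:
Bags: B1 = {1, 2, 3, 4}
Tree: (single bag)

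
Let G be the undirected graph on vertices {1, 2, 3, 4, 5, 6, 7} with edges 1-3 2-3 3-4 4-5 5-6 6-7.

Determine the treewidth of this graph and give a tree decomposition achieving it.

Every bag has size at most 2, so the width is 2 − 1 = 1 and tw(G) ≤ 1. G has an edge, so its treewidth is at least 1. Hence tw(G) = 1 exactly.

Treewidth 1.
Bags: B1 = {3, 4}  B2 = {1, 3}  B3 = {4, 5}  B4 = {5, 6}  B5 = {2, 3}  B6 = {6, 7}
Tree: B1–B2, B1–B3, B3–B4, B1–B5, B4–B6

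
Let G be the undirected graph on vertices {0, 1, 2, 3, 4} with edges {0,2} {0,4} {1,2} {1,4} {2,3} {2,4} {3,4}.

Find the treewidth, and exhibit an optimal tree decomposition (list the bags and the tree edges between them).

Treewidth 2.
One such decomposition:
Bags: B1 = {0, 2, 4}  B2 = {2, 3, 4}  B3 = {1, 2, 4}
Tree: B1–B2, B1–B3

Each bag holds 3 vertices, so the decomposition has width 2, which upper-bounds the treewidth. On the other hand G contains the 3-clique {0, 2, 4}. A clique must lie in a single bag of any decomposition, so no decomposition can have width below 2. The upper and lower bounds meet at 2, so that is the treewidth.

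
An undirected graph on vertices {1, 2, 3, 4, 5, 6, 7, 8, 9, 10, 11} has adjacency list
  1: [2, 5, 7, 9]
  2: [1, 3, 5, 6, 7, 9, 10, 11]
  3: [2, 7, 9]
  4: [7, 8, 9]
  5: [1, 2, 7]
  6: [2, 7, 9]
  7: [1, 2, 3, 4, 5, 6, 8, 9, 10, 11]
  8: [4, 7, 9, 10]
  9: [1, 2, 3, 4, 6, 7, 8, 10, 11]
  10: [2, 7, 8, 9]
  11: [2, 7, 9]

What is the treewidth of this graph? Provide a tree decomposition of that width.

The largest bag has 4 vertices, giving width 3; this decomposition certifies tw(G) ≤ 3. On the other hand G contains the 4-clique {7, 8, 9, 10}. A clique must lie in a single bag of any decomposition, so no decomposition can have width below 3. The upper and lower bounds meet at 3, so that is the treewidth.

Treewidth 3.
Bags: B1 = {2, 7, 9, 10}  B2 = {2, 7, 9, 11}  B3 = {2, 3, 7, 9}  B4 = {7, 8, 9, 10}  B5 = {4, 7, 8, 9}  B6 = {1, 2, 7, 9}  B7 = {1, 2, 5, 7}  B8 = {2, 6, 7, 9}
Tree: B1–B2, B1–B3, B1–B4, B4–B5, B1–B6, B6–B7, B3–B8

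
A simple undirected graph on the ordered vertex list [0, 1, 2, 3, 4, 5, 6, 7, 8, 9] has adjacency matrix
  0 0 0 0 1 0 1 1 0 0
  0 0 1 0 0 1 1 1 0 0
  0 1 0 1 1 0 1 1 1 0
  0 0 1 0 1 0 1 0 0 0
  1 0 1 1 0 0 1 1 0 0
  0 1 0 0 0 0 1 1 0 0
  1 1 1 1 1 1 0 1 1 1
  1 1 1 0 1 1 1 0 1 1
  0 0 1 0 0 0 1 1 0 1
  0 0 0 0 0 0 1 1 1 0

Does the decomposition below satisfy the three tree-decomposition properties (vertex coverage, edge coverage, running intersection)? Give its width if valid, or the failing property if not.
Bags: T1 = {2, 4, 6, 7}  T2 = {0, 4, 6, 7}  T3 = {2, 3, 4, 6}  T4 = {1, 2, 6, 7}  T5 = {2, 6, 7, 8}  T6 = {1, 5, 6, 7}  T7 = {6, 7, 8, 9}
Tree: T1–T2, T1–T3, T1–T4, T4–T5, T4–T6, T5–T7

Checking the three conditions: (i) the bags cover all of {0, 1, 2, 3, 4, 5, 6, 7, 8, 9}; (ii) for each edge, some bag contains both endpoints; (iii) the bags containing any fixed vertex form a subtree. All hold, so the decomposition is valid with width 4 − 1 = 3.

Yes; width 3.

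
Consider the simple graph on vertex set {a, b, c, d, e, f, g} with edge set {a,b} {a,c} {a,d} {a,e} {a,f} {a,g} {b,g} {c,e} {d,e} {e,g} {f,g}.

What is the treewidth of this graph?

2

A width-2 tree decomposition is:
Bags: B1 = {a, c, e}  B2 = {a, e, g}  B3 = {a, f, g}  B4 = {a, d, e}  B5 = {a, b, g}
Tree: B1–B2, B2–B3, B1–B4, B3–B5
Each bag holds 3 vertices, so the decomposition has width 2, which upper-bounds the treewidth. On the other hand G contains the 3-clique {a, d, e}. A clique must lie in a single bag of any decomposition, so no decomposition can have width below 2. Therefore the treewidth is 2.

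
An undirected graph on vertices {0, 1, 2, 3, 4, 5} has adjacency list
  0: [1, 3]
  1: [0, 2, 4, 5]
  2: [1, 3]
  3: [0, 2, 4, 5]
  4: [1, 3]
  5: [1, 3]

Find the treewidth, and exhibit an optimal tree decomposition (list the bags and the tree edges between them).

The largest bag has 3 vertices, giving width 2; this decomposition certifies tw(G) ≤ 2. For the lower bound, G contains the cycle 4–3–2–1–4, so G is not a forest; only forests have treewidth ≤ 1, hence tw(G) ≥ 2. Combining the bounds, tw(G) = 2.

Treewidth 2.
Bags: B1 = {1, 3, 4}  B2 = {1, 2, 3}  B3 = {1, 3, 5}  B4 = {0, 1, 3}
Tree: B1–B2, B2–B3, B3–B4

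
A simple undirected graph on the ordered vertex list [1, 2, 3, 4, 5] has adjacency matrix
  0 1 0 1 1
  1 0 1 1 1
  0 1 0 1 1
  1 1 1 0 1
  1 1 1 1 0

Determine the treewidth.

3

A width-3 tree decomposition is:
Bags: B1 = {2, 3, 4, 5}  B2 = {1, 2, 4, 5}
Tree: B1–B2
The largest bag has 4 vertices, giving width 3; this decomposition certifies tw(G) ≤ 3. Conversely, {1, 2, 4, 5} is a clique of size 4, and the vertices of any clique must share a bag in every tree decomposition; so some bag has ≥ 4 vertices and tw(G) ≥ 3. Therefore the treewidth is 3.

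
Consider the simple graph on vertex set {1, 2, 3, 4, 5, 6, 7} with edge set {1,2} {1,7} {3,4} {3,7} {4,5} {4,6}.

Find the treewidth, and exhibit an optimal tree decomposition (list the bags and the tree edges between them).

Every bag has size at most 2, so the width is 2 − 1 = 1 and tw(G) ≤ 1. G has an edge, so its treewidth is at least 1. Combining the bounds, tw(G) = 1.

Treewidth 1.
One such decomposition:
Bags: B1 = {3, 7}  B2 = {3, 4}  B3 = {4, 5}  B4 = {1, 7}  B5 = {4, 6}  B6 = {1, 2}
Tree: B1–B2, B2–B3, B1–B4, B3–B5, B4–B6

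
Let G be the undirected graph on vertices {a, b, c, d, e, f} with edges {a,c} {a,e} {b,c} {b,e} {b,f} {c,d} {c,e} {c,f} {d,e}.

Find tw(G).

A width-2 tree decomposition is:
Bags: B1 = {a, c, e}  B2 = {b, c, e}  B3 = {c, d, e}  B4 = {b, c, f}
Tree: B1–B2, B2–B3, B2–B4
Each bag holds 3 vertices, so the decomposition has width 2, which upper-bounds the treewidth. Conversely, {c, d, e} is a clique of size 3, and the vertices of any clique must share a bag in every tree decomposition; so some bag has ≥ 3 vertices and tw(G) ≥ 2. Therefore the treewidth is 2.

2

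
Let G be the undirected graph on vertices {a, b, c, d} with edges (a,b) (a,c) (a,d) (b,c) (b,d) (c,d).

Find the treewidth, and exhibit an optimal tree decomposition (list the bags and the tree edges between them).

With just one bag of size 4, the width is 4 − 1 = 3, so tw(G) ≤ 3. On the other hand G contains the 4-clique {a, b, c, d}. A clique must lie in a single bag of any decomposition, so no decomposition can have width below 3. Hence tw(G) = 3 exactly.

Treewidth 3.
One such decomposition:
Bags: B1 = {a, b, c, d}
Tree: (single bag)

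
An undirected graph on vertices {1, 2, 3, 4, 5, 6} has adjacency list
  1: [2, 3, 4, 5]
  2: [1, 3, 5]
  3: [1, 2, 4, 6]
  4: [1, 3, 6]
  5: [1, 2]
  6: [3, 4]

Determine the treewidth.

A width-2 tree decomposition is:
Bags: B1 = {1, 2, 5}  B2 = {1, 2, 3}  B3 = {1, 3, 4}  B4 = {3, 4, 6}
Tree: B1–B2, B2–B3, B3–B4
The largest bag has 3 vertices, giving width 2; this decomposition certifies tw(G) ≤ 2. Conversely, {1, 2, 3} is a clique of size 3, and the vertices of any clique must share a bag in every tree decomposition; so some bag has ≥ 3 vertices and tw(G) ≥ 2. The upper and lower bounds meet at 2, so that is the treewidth.

2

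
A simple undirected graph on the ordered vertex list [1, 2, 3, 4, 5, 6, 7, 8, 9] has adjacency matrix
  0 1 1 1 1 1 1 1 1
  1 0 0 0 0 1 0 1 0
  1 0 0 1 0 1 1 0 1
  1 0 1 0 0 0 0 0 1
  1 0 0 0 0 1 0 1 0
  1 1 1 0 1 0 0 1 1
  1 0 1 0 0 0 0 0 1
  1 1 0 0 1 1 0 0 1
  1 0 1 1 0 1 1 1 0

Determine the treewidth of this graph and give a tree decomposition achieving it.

The largest bag has 4 vertices, giving width 3; this decomposition certifies tw(G) ≤ 3. On the other hand G contains the 4-clique {1, 3, 4, 9}. A clique must lie in a single bag of any decomposition, so no decomposition can have width below 3. Hence tw(G) = 3 exactly.

Treewidth 3.
Bags: B1 = {1, 6, 8, 9}  B2 = {1, 5, 6, 8}  B3 = {1, 3, 6, 9}  B4 = {1, 3, 4, 9}  B5 = {1, 3, 7, 9}  B6 = {1, 2, 6, 8}
Tree: B1–B2, B1–B3, B3–B4, B3–B5, B2–B6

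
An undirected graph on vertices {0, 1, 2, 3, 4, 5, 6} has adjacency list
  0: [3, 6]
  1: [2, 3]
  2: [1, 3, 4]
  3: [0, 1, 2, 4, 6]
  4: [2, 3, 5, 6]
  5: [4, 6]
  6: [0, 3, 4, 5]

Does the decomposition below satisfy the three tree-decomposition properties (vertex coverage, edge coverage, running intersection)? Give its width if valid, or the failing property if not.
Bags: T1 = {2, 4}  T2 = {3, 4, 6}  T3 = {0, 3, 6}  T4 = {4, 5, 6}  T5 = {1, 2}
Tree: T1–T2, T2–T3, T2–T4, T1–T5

No — edge (3,2) lies in no bag.

A tree decomposition must satisfy three properties: every vertex lies in some bag; for every edge, both endpoints lie together in some bag; and for every vertex, the bags containing it form a connected subtree. Here edge (3,2) lies in no bag, so the decomposition is invalid.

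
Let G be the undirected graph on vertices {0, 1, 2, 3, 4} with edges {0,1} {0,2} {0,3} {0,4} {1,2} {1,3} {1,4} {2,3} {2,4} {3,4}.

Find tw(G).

4

A width-4 tree decomposition is:
Bags: B1 = {0, 1, 2, 3, 4}
Tree: (single bag)
A single bag containing all 5 vertices is trivially a valid decomposition of width 4. Conversely, {0, 1, 2, 3, 4} is a clique of size 5, and the vertices of any clique must share a bag in every tree decomposition; so some bag has ≥ 5 vertices and tw(G) ≥ 4. Therefore the treewidth is 4.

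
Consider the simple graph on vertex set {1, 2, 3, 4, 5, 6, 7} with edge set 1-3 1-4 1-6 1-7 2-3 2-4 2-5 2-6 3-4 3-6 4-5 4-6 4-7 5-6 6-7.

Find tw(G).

3

A width-3 tree decomposition is:
Bags: B1 = {1, 3, 4, 6}  B2 = {2, 3, 4, 6}  B3 = {1, 4, 6, 7}  B4 = {2, 4, 5, 6}
Tree: B1–B2, B1–B3, B2–B4
Each bag holds 4 vertices, so the decomposition has width 3, which upper-bounds the treewidth. Conversely, {1, 3, 4, 6} is a clique of size 4, and the vertices of any clique must share a bag in every tree decomposition; so some bag has ≥ 4 vertices and tw(G) ≥ 3. Combining the bounds, tw(G) = 3.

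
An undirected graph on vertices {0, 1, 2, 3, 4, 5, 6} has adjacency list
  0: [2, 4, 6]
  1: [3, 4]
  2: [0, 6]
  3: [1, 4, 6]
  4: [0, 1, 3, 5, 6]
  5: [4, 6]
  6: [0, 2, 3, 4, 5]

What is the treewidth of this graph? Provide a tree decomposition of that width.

Each bag holds 3 vertices, so the decomposition has width 2, which upper-bounds the treewidth. On the other hand G contains the 3-clique {0, 2, 6}. A clique must lie in a single bag of any decomposition, so no decomposition can have width below 2. Hence tw(G) = 2 exactly.

Treewidth 2.
One optimal decomposition is:
Bags: B1 = {4, 5, 6}  B2 = {3, 4, 6}  B3 = {1, 3, 4}  B4 = {0, 4, 6}  B5 = {0, 2, 6}
Tree: B1–B2, B2–B3, B1–B4, B4–B5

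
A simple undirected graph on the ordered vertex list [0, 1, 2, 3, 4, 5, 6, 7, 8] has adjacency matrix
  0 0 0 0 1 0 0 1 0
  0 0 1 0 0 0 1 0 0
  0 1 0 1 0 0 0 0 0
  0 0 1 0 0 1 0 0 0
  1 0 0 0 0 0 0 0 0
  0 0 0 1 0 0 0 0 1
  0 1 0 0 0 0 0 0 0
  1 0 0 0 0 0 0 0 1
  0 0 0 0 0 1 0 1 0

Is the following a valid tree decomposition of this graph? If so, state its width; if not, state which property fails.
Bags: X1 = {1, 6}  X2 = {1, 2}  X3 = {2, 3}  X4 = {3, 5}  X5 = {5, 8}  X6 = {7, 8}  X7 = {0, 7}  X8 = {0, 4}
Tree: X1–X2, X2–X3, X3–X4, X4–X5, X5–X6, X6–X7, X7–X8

Vertex coverage: the bags together contain {0, 1, 2, 3, 4, 5, 6, 7, 8}, the full vertex set. Edge coverage: each edge of G has both endpoints in at least one bag. Running intersection: for every vertex, the bags containing it form a connected subtree. All three properties hold, so this is a valid tree decomposition of width max|bag| − 1 = 1, and hence tw(G) ≤ 1.

Yes; width 1.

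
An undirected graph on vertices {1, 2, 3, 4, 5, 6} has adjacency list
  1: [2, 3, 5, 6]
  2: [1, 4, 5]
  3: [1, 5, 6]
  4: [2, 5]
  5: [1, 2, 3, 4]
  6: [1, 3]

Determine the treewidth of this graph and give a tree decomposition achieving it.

Treewidth 2.
One such decomposition:
Bags: B1 = {1, 2, 5}  B2 = {1, 3, 5}  B3 = {1, 3, 6}  B4 = {2, 4, 5}
Tree: B1–B2, B2–B3, B1–B4

Each bag holds 3 vertices, so the decomposition has width 2, which upper-bounds the treewidth. On the other hand G contains the 3-clique {1, 2, 5}. A clique must lie in a single bag of any decomposition, so no decomposition can have width below 2. Hence tw(G) = 2 exactly.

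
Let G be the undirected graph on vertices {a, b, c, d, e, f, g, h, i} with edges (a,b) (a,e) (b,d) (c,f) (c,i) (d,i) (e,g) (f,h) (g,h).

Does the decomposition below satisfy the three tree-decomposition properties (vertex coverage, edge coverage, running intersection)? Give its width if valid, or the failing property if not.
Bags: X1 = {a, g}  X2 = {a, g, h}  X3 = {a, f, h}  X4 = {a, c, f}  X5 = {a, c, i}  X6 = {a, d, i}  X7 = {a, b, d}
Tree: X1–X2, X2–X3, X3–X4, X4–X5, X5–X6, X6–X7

A tree decomposition must satisfy three properties: every vertex lies in some bag; for every edge, both endpoints lie together in some bag; and for every vertex, the bags containing it form a connected subtree. Here vertex e appears in no bag, so the decomposition is invalid.

No — vertex e appears in no bag.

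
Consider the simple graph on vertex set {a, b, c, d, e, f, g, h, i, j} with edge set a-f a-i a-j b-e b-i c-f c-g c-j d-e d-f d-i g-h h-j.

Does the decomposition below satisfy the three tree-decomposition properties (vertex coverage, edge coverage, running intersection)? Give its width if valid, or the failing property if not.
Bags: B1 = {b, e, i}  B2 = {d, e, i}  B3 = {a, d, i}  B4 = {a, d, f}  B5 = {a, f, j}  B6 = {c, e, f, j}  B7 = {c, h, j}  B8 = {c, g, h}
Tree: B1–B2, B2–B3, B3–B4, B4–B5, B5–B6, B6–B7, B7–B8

A tree decomposition must satisfy three properties: every vertex lies in some bag; for every edge, both endpoints lie together in some bag; and for every vertex, the bags containing it form a connected subtree. Here bags containing vertex e are not connected in the tree, so the decomposition is invalid.

No — bags containing vertex e are not connected in the tree.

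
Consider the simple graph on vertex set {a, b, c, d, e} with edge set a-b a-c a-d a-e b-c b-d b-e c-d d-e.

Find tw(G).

3

A width-3 tree decomposition is:
Bags: B1 = {a, b, c, d}  B2 = {a, b, d, e}
Tree: B1–B2
Every bag has size at most 4, so the width is 4 − 1 = 3 and tw(G) ≤ 3. Conversely, {a, b, d, e} is a clique of size 4, and the vertices of any clique must share a bag in every tree decomposition; so some bag has ≥ 4 vertices and tw(G) ≥ 3. Therefore the treewidth is 3.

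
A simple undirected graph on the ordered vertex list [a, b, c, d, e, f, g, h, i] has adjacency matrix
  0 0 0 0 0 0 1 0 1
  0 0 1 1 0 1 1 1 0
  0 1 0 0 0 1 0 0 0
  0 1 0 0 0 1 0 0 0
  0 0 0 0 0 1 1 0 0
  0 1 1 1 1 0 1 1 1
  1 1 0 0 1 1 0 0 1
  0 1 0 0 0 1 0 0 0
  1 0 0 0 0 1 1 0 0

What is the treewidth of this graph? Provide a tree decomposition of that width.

Treewidth 2.
Bags: B1 = {b, d, f}  B2 = {b, f, h}  B3 = {b, f, g}  B4 = {b, c, f}  B5 = {f, g, i}  B6 = {a, g, i}  B7 = {e, f, g}
Tree: B1–B2, B1–B3, B2–B4, B3–B5, B5–B6, B3–B7

Each bag holds 3 vertices, so the decomposition has width 2, which upper-bounds the treewidth. Conversely, {a, g, i} is a clique of size 3, and the vertices of any clique must share a bag in every tree decomposition; so some bag has ≥ 3 vertices and tw(G) ≥ 2. The upper and lower bounds meet at 2, so that is the treewidth.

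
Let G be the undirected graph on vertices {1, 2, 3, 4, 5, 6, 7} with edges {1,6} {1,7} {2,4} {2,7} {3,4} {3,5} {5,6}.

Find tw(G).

2

A width-2 tree decomposition is:
Bags: B1 = {1, 2, 7}  B2 = {1, 2, 4}  B3 = {1, 3, 4}  B4 = {1, 3, 5}  B5 = {1, 5, 6}
Tree: B1–B2, B2–B3, B3–B4, B4–B5
The largest bag has 3 vertices, giving width 2; this decomposition certifies tw(G) ≤ 2. For the lower bound, G contains the cycle 1–7–2–4–3–5–6–1, so G is not a forest; only forests have treewidth ≤ 1, hence tw(G) ≥ 2. Therefore the treewidth is 2.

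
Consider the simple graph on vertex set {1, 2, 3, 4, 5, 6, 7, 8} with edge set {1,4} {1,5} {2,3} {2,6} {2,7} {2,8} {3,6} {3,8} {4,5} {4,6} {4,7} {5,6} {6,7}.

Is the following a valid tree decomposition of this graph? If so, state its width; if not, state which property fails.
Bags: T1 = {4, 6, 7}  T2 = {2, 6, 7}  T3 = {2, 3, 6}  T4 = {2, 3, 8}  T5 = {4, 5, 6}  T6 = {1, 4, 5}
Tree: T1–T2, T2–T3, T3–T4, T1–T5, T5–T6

Yes; width 2.

Every vertex of G appears in some bag (union = {1, 2, 3, 4, 5, 6, 7, 8}); every edge is covered by a bag; and for each vertex v the set of bags containing v is connected in the bag tree. The decomposition is therefore valid. The largest bag has 3 vertices, so the width is 2.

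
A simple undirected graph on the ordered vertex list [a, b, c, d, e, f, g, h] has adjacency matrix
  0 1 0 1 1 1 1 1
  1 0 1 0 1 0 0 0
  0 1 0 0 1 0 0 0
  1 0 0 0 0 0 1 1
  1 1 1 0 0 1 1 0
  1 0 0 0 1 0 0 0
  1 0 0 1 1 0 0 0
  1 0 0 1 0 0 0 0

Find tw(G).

A width-2 tree decomposition is:
Bags: B1 = {a, d, g}  B2 = {a, d, h}  B3 = {a, e, g}  B4 = {a, b, e}  B5 = {b, c, e}  B6 = {a, e, f}
Tree: B1–B2, B1–B3, B3–B4, B4–B5, B4–B6
Each bag holds 3 vertices, so the decomposition has width 2, which upper-bounds the treewidth. On the other hand G contains the 3-clique {b, c, e}. A clique must lie in a single bag of any decomposition, so no decomposition can have width below 2. The upper and lower bounds meet at 2, so that is the treewidth.

2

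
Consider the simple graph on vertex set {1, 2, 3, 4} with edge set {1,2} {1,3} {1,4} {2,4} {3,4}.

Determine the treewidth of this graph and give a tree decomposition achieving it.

Treewidth 2.
Bags: B1 = {1, 3, 4}  B2 = {1, 2, 4}
Tree: B1–B2

Each bag holds 3 vertices, so the decomposition has width 2, which upper-bounds the treewidth. On the other hand G contains the 3-clique {1, 2, 4}. A clique must lie in a single bag of any decomposition, so no decomposition can have width below 2. Therefore the treewidth is 2.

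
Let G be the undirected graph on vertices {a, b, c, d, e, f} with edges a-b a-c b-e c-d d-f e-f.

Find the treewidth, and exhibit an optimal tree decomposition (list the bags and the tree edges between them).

Treewidth 2.
One such decomposition:
Bags: B1 = {a, c, d}  B2 = {a, d, f}  B3 = {a, e, f}  B4 = {a, b, e}
Tree: B1–B2, B2–B3, B3–B4

Every bag has size at most 3, so the width is 3 − 1 = 2 and tw(G) ≤ 2. For the lower bound, G contains the cycle a–c–d–f–e–b–a, so G is not a forest; only forests have treewidth ≤ 1, hence tw(G) ≥ 2. Hence tw(G) = 2 exactly.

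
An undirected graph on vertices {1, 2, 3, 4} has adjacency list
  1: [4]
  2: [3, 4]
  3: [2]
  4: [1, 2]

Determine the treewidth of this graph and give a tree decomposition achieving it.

The largest bag has 2 vertices, giving width 1; this decomposition certifies tw(G) ≤ 1. G has an edge, so its treewidth is at least 1. Hence tw(G) = 1 exactly.

Treewidth 1.
One such decomposition:
Bags: B1 = {2, 3}  B2 = {2, 4}  B3 = {1, 4}
Tree: B1–B2, B2–B3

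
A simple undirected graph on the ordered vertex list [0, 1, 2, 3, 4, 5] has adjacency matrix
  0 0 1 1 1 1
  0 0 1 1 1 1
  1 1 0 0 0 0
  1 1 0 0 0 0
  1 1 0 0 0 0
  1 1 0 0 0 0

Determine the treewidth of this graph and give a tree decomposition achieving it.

Every bag has size at most 3, so the width is 3 − 1 = 2 and tw(G) ≤ 2. Since 3–1–4–0–3 is a cycle in G, G is not acyclic. Forests are exactly the graphs of treewidth ≤ 1, so tw(G) ≥ 2. Combining the bounds, tw(G) = 2.

Treewidth 2.
One optimal decomposition is:
Bags: B1 = {0, 1, 3}  B2 = {0, 1, 4}  B3 = {0, 1, 5}  B4 = {0, 1, 2}
Tree: B1–B2, B2–B3, B3–B4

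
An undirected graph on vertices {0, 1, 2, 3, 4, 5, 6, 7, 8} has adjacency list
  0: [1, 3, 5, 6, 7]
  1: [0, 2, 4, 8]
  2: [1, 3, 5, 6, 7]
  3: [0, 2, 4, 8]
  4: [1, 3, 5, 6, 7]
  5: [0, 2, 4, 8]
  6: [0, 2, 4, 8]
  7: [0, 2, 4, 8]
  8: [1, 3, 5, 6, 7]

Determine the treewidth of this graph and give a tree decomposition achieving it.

Treewidth 4.
One such decomposition:
Bags: B1 = {0, 2, 3, 4, 8}  B2 = {0, 2, 4, 5, 8}  B3 = {0, 1, 2, 4, 8}  B4 = {0, 2, 4, 7, 8}  B5 = {0, 2, 4, 6, 8}
Tree: B1–B2, B2–B3, B3–B4, B4–B5

The largest bag has 5 vertices, giving width 4; this decomposition certifies tw(G) ≤ 4. For the lower bound: the 5 vertex sets {2,3}, {0,5}, {1,8}, {4}, {7} are disjoint, each induces a connected subgraph, and every pair is joined by at least one edge of G. Contracting each set to a single vertex therefore yields K_{5} as a minor, and since treewidth is minor-monotone, tw(G) ≥ tw(K_{5}) = 4. Hence tw(G) = 4 exactly.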